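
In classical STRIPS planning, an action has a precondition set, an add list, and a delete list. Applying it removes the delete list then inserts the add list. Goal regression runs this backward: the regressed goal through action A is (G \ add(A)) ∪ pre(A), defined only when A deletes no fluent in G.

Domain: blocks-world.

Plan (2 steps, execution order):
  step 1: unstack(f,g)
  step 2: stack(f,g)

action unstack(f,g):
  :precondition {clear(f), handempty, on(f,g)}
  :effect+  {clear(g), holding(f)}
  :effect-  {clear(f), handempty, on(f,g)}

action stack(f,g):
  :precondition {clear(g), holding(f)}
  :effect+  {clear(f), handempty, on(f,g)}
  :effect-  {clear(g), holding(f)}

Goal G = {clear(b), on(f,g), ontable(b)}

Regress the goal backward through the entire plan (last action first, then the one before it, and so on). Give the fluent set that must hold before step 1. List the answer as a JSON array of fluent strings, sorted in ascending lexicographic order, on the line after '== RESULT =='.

Regress step by step:
  through step 2 (stack(f,g)): drop {on(f,g)}, keep {clear(b), ontable(b)}, require {clear(g), holding(f)}
    → {clear(b), clear(g), holding(f), ontable(b)}
  through step 1 (unstack(f,g)): drop {clear(g), holding(f)}, keep {clear(b), ontable(b)}, require {clear(f), handempty, on(f,g)}
    → {clear(b), clear(f), handempty, on(f,g), ontable(b)}

== RESULT ==
["clear(b)", "clear(f)", "handempty", "on(f,g)", "ontable(b)"]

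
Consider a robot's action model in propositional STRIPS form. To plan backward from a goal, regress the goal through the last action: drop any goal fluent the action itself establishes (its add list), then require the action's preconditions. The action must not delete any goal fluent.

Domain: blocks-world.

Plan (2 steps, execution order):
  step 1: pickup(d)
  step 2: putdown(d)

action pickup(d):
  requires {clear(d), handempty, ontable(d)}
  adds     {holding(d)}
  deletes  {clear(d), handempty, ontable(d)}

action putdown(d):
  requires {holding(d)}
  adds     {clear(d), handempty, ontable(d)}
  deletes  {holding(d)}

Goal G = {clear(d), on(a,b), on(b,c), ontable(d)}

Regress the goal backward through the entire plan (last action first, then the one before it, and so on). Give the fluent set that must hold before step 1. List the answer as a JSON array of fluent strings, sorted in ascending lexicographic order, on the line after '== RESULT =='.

Work backward from the goal:
  through step 2 (putdown(d)): drop {clear(d), ontable(d)}, keep {on(a,b), on(b,c)}, require {holding(d)}
    → {holding(d), on(a,b), on(b,c)}
  through step 1 (pickup(d)): drop {holding(d)}, keep {on(a,b), on(b,c)}, require {clear(d), handempty, ontable(d)}
    → {clear(d), handempty, on(a,b), on(b,c), ontable(d)}

== RESULT ==
["clear(d)", "handempty", "on(a,b)", "on(b,c)", "ontable(d)"]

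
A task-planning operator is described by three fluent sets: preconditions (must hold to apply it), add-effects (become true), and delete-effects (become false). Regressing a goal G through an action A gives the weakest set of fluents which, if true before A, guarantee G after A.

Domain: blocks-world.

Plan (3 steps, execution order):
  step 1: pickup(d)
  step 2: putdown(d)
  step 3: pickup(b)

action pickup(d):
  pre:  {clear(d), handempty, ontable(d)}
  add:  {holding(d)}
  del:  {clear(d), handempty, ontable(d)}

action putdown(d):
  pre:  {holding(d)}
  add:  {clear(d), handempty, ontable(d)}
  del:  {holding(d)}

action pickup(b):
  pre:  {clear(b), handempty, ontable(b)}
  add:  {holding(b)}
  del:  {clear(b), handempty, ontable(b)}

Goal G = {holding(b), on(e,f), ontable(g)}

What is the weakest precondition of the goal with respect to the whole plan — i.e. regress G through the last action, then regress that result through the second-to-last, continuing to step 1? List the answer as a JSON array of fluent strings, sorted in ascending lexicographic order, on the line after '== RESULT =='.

Work backward from the goal:
  through step 3 (pickup(b)): drop {holding(b)}, keep {on(e,f), ontable(g)}, require {clear(b), handempty, ontable(b)}
    → {clear(b), handempty, on(e,f), ontable(b), ontable(g)}
  through step 2 (putdown(d)): drop {handempty}, keep {clear(b), on(e,f), ontable(b), ontable(g)}, require {holding(d)}
    → {clear(b), holding(d), on(e,f), ontable(b), ontable(g)}
  through step 1 (pickup(d)): drop {holding(d)}, keep {clear(b), on(e,f), ontable(b), ontable(g)}, require {clear(d), handempty, ontable(d)}
    → {clear(b), clear(d), handempty, on(e,f), ontable(b), ontable(d), ontable(g)}

== RESULT ==
["clear(b)", "clear(d)", "handempty", "on(e,f)", "ontable(b)", "ontable(d)", "ontable(g)"]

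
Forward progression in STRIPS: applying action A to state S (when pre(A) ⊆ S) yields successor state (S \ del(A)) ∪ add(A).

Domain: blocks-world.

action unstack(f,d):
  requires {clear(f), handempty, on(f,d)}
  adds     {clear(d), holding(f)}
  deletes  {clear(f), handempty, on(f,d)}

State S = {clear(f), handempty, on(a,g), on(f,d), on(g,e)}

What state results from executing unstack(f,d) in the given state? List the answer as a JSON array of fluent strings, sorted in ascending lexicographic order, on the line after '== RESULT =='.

Compute (S \ del) ∪ add:
  pre ⊆ S: {clear(f), handempty, on(f,d)} ⊆ S  — applicable
  S \ del = {on(a,g), on(g,e)}
  ∪ add   = {clear(d), holding(f), on(a,g), on(g,e)}

== RESULT ==
["clear(d)", "holding(f)", "on(a,g)", "on(g,e)"]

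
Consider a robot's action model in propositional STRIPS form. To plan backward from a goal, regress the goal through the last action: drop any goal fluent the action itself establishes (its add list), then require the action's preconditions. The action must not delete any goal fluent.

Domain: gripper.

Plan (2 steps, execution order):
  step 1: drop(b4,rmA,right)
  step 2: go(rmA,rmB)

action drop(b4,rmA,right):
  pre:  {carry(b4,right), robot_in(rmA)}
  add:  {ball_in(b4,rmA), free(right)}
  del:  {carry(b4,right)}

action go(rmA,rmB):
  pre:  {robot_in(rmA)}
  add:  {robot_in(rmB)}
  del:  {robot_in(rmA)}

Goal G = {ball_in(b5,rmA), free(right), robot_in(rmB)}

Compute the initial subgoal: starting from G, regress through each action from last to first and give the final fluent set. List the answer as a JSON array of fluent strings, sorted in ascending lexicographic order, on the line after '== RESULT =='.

Regress step by step:
  through step 2 (go(rmA,rmB)): drop {robot_in(rmB)}, keep {ball_in(b5,rmA), free(right)}, require {robot_in(rmA)}
    → {ball_in(b5,rmA), free(right), robot_in(rmA)}
  through step 1 (drop(b4,rmA,right)): drop {free(right)}, keep {ball_in(b5,rmA), robot_in(rmA)}, require {carry(b4,right), robot_in(rmA)}
    → {ball_in(b5,rmA), carry(b4,right), robot_in(rmA)}

== RESULT ==
["ball_in(b5,rmA)", "carry(b4,right)", "robot_in(rmA)"]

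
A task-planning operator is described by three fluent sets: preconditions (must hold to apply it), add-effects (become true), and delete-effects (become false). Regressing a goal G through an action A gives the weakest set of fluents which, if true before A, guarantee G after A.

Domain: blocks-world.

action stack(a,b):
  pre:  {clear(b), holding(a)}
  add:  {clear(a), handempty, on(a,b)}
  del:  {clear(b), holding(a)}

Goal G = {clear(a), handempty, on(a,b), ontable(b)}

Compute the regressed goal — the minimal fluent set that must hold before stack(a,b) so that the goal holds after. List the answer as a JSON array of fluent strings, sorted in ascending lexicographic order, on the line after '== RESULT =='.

Regress:
  G ∩ del = {}  (empty — regression defined)
  G \ add = {clear(a), handempty, on(a,b), ontable(b)} \ {clear(a), handempty, on(a,b)} = {ontable(b)}
  ∪ pre   = {ontable(b)} ∪ {clear(b), holding(a)}
          = {clear(b), holding(a), ontable(b)}

== RESULT ==
["clear(b)", "holding(a)", "ontable(b)"]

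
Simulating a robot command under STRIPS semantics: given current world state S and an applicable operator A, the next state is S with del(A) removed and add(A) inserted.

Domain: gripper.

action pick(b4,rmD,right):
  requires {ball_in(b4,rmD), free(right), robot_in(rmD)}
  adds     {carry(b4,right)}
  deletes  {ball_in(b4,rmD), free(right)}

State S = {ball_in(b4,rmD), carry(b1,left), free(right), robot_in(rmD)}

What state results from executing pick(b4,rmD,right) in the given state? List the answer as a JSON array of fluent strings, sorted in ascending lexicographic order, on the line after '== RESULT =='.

Progress:
  pre ⊆ S: {ball_in(b4,rmD), free(right), robot_in(rmD)} ⊆ S  — applicable
  S \ del = {carry(b1,left), robot_in(rmD)}
  ∪ add   = {carry(b1,left), carry(b4,right), robot_in(rmD)}

== RESULT ==
["carry(b1,left)", "carry(b4,right)", "robot_in(rmD)"]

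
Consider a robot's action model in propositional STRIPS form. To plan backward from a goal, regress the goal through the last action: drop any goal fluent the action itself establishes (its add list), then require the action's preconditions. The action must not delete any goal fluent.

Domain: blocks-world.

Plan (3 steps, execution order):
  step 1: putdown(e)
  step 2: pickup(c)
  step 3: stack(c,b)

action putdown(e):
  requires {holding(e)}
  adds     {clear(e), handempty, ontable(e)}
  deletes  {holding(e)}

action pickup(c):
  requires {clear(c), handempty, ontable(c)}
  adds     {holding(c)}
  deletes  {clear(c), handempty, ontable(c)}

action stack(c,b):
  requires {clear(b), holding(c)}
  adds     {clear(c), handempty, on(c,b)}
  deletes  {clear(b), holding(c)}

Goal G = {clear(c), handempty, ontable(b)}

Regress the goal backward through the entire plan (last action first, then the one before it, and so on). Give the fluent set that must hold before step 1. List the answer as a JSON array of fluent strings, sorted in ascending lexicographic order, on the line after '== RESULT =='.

Work backward from the goal:
  through step 3 (stack(c,b)): drop {clear(c), handempty}, keep {ontable(b)}, require {clear(b), holding(c)}
    → {clear(b), holding(c), ontable(b)}
  through step 2 (pickup(c)): drop {holding(c)}, keep {clear(b), ontable(b)}, require {clear(c), handempty, ontable(c)}
    → {clear(b), clear(c), handempty, ontable(b), ontable(c)}
  through step 1 (putdown(e)): drop {handempty}, keep {clear(b), clear(c), ontable(b), ontable(c)}, require {holding(e)}
    → {clear(b), clear(c), holding(e), ontable(b), ontable(c)}

== RESULT ==
["clear(b)", "clear(c)", "holding(e)", "ontable(b)", "ontable(c)"]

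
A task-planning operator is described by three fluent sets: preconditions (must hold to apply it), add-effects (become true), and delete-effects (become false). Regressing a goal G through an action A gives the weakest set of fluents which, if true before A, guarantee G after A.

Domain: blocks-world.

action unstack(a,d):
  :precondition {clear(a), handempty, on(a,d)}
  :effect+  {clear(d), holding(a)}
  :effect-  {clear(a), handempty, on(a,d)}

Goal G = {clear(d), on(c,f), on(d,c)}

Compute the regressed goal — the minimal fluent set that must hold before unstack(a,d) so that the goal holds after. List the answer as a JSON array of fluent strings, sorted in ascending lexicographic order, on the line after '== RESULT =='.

Regress:
  G ∩ del = {}  (empty — regression defined)
  G \ add = {clear(d), on(c,f), on(d,c)} \ {clear(d), holding(a)} = {on(c,f), on(d,c)}
  ∪ pre   = {on(c,f), on(d,c)} ∪ {clear(a), handempty, on(a,d)}
          = {clear(a), handempty, on(a,d), on(c,f), on(d,c)}

== RESULT ==
["clear(a)", "handempty", "on(a,d)", "on(c,f)", "on(d,c)"]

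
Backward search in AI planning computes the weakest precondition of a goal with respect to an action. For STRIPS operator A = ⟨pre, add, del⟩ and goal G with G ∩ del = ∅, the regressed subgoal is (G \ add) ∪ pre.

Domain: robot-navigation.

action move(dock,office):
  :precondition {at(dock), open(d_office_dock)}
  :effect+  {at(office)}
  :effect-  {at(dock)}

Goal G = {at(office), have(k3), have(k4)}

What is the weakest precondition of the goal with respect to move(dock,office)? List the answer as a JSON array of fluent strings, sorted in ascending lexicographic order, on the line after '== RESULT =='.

Compute (G \ add) ∪ pre:
  G ∩ del = {}  (empty — regression defined)
  G \ add = {at(office), have(k3), have(k4)} \ {at(office)} = {have(k3), have(k4)}
  ∪ pre   = {have(k3), have(k4)} ∪ {at(dock), open(d_office_dock)}
          = {at(dock), have(k3), have(k4), open(d_office_dock)}

== RESULT ==
["at(dock)", "have(k3)", "have(k4)", "open(d_office_dock)"]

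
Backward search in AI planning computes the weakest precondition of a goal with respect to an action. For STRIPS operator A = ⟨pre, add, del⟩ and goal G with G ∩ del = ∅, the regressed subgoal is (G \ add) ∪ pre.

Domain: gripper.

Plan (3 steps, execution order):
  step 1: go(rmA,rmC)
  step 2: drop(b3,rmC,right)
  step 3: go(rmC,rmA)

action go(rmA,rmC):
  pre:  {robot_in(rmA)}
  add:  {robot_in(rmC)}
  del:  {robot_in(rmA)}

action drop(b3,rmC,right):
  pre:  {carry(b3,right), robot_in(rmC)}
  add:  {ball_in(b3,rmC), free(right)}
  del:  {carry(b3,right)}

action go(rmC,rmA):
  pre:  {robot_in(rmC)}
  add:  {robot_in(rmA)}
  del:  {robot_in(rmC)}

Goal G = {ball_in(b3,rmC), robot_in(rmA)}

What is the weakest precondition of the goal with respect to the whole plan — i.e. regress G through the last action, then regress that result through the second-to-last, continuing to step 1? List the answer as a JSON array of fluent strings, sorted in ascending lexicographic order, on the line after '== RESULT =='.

Regress step by step:
  through step 3 (go(rmC,rmA)): drop {robot_in(rmA)}, keep {ball_in(b3,rmC)}, require {robot_in(rmC)}
    → {ball_in(b3,rmC), robot_in(rmC)}
  through step 2 (drop(b3,rmC,right)): drop {ball_in(b3,rmC)}, keep {robot_in(rmC)}, require {carry(b3,right), robot_in(rmC)}
    → {carry(b3,right), robot_in(rmC)}
  through step 1 (go(rmA,rmC)): drop {robot_in(rmC)}, keep {carry(b3,right)}, require {robot_in(rmA)}
    → {carry(b3,right), robot_in(rmA)}

== RESULT ==
["carry(b3,right)", "robot_in(rmA)"]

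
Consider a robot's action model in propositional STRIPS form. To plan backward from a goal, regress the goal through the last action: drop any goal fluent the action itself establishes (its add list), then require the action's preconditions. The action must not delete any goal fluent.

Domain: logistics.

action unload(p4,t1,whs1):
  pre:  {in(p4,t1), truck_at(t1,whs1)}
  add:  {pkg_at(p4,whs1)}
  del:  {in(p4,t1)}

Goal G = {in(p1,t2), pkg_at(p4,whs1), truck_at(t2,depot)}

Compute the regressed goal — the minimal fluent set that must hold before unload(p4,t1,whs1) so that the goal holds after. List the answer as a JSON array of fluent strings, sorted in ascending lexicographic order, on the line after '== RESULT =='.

Compute (G \ add) ∪ pre:
  G ∩ del = {}  (empty — regression defined)
  G \ add = {in(p1,t2), pkg_at(p4,whs1), truck_at(t2,depot)} \ {pkg_at(p4,whs1)} = {in(p1,t2), truck_at(t2,depot)}
  ∪ pre   = {in(p1,t2), truck_at(t2,depot)} ∪ {in(p4,t1), truck_at(t1,whs1)}
          = {in(p1,t2), in(p4,t1), truck_at(t1,whs1), truck_at(t2,depot)}

== RESULT ==
["in(p1,t2)", "in(p4,t1)", "truck_at(t1,whs1)", "truck_at(t2,depot)"]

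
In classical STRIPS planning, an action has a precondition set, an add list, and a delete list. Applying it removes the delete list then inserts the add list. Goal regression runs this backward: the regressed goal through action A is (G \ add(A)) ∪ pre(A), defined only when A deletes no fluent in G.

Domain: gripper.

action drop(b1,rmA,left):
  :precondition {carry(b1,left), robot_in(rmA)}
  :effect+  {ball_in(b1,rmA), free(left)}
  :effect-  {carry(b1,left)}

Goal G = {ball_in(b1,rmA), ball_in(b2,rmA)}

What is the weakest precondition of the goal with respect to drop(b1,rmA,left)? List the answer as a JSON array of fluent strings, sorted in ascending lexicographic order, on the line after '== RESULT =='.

Compute (G \ add) ∪ pre:
  G ∩ del = {}  (empty — regression defined)
  G \ add = {ball_in(b1,rmA), ball_in(b2,rmA)} \ {ball_in(b1,rmA), free(left)} = {ball_in(b2,rmA)}
  ∪ pre   = {ball_in(b2,rmA)} ∪ {carry(b1,left), robot_in(rmA)}
          = {ball_in(b2,rmA), carry(b1,left), robot_in(rmA)}

== RESULT ==
["ball_in(b2,rmA)", "carry(b1,left)", "robot_in(rmA)"]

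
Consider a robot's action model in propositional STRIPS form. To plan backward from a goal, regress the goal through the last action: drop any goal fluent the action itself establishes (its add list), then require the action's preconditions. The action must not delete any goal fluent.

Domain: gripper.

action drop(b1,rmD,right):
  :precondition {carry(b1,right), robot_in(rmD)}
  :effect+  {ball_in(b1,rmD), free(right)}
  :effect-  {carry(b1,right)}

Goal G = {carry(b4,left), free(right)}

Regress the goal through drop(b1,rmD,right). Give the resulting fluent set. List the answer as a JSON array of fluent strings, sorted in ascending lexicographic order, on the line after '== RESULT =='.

Regress:
  G ∩ del = {}  (empty — regression defined)
  G \ add = {carry(b4,left), free(right)} \ {ball_in(b1,rmD), free(right)} = {carry(b4,left)}
  ∪ pre   = {carry(b4,left)} ∪ {carry(b1,right), robot_in(rmD)}
          = {carry(b1,right), carry(b4,left), robot_in(rmD)}

== RESULT ==
["carry(b1,right)", "carry(b4,left)", "robot_in(rmD)"]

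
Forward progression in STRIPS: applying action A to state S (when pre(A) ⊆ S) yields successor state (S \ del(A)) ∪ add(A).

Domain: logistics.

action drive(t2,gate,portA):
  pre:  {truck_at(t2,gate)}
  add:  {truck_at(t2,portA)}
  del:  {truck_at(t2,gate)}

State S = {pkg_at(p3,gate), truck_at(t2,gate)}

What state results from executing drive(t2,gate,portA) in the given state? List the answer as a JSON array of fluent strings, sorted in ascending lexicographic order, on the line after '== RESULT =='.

Compute (S \ del) ∪ add:
  pre ⊆ S: {truck_at(t2,gate)} ⊆ S  — applicable
  S \ del = {pkg_at(p3,gate)}
  ∪ add   = {pkg_at(p3,gate), truck_at(t2,portA)}

== RESULT ==
["pkg_at(p3,gate)", "truck_at(t2,portA)"]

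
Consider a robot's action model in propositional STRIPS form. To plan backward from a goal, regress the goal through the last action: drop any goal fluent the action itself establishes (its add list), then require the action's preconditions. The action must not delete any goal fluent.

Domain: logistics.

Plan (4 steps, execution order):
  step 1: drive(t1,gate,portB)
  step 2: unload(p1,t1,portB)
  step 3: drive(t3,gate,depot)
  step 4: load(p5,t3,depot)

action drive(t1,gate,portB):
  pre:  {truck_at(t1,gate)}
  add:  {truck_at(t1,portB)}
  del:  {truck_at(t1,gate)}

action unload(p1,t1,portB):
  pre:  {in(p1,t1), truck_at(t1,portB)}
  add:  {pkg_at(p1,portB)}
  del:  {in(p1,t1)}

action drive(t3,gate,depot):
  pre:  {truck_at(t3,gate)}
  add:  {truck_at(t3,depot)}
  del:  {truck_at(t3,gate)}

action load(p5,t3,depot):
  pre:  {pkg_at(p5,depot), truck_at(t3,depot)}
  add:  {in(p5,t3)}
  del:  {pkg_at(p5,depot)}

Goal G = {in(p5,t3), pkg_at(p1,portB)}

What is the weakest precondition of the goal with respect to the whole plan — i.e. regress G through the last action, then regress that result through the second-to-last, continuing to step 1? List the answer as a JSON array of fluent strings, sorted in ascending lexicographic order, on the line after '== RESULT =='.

Regress step by step:
  through step 4 (load(p5,t3,depot)): drop {in(p5,t3)}, keep {pkg_at(p1,portB)}, require {pkg_at(p5,depot), truck_at(t3,depot)}
    → {pkg_at(p1,portB), pkg_at(p5,depot), truck_at(t3,depot)}
  through step 3 (drive(t3,gate,depot)): drop {truck_at(t3,depot)}, keep {pkg_at(p1,portB), pkg_at(p5,depot)}, require {truck_at(t3,gate)}
    → {pkg_at(p1,portB), pkg_at(p5,depot), truck_at(t3,gate)}
  through step 2 (unload(p1,t1,portB)): drop {pkg_at(p1,portB)}, keep {pkg_at(p5,depot), truck_at(t3,gate)}, require {in(p1,t1), truck_at(t1,portB)}
    → {in(p1,t1), pkg_at(p5,depot), truck_at(t1,portB), truck_at(t3,gate)}
  through step 1 (drive(t1,gate,portB)): drop {truck_at(t1,portB)}, keep {in(p1,t1), pkg_at(p5,depot), truck_at(t3,gate)}, require {truck_at(t1,gate)}
    → {in(p1,t1), pkg_at(p5,depot), truck_at(t1,gate), truck_at(t3,gate)}

== RESULT ==
["in(p1,t1)", "pkg_at(p5,depot)", "truck_at(t1,gate)", "truck_at(t3,gate)"]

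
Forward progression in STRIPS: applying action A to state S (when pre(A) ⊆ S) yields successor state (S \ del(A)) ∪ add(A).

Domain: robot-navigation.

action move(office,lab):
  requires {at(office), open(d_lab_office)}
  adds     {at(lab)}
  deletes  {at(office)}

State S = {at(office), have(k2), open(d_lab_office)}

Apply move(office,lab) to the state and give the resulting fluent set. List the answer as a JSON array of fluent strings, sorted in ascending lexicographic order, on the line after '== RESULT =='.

Progress:
  pre ⊆ S: {at(office), open(d_lab_office)} ⊆ S  — applicable
  S \ del = {have(k2), open(d_lab_office)}
  ∪ add   = {at(lab), have(k2), open(d_lab_office)}

== RESULT ==
["at(lab)", "have(k2)", "open(d_lab_office)"]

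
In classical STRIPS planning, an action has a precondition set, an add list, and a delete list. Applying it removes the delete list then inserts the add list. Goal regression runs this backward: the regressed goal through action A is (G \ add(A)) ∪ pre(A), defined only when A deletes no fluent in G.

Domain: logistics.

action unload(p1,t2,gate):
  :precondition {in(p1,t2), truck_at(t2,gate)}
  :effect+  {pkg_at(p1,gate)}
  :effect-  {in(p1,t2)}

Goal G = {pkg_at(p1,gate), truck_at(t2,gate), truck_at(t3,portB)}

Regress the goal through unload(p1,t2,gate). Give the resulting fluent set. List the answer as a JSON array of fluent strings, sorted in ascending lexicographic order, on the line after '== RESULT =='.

Regress:
  G ∩ del = {}  (empty — regression defined)
  G \ add = {pkg_at(p1,gate), truck_at(t2,gate), truck_at(t3,portB)} \ {pkg_at(p1,gate)} = {truck_at(t2,gate), truck_at(t3,portB)}
  ∪ pre   = {truck_at(t2,gate), truck_at(t3,portB)} ∪ {in(p1,t2), truck_at(t2,gate)}
          = {in(p1,t2), truck_at(t2,gate), truck_at(t3,portB)}

== RESULT ==
["in(p1,t2)", "truck_at(t2,gate)", "truck_at(t3,portB)"]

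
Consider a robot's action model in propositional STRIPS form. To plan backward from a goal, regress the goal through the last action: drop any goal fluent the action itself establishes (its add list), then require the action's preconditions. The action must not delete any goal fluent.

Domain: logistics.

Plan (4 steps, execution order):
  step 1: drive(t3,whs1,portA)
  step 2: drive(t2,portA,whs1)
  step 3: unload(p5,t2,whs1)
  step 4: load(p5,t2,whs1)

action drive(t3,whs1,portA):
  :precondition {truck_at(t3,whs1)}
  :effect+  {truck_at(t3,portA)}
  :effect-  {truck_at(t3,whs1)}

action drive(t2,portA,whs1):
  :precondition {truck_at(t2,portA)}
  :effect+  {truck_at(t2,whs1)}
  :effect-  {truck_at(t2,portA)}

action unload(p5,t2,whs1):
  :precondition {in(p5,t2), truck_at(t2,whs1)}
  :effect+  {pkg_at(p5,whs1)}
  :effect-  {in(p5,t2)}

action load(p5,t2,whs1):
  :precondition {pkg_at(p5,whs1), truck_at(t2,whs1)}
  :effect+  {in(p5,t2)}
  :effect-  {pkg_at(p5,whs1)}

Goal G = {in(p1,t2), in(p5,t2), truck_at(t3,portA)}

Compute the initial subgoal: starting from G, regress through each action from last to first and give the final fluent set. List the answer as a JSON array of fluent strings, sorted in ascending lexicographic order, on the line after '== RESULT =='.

Regress step by step:
  through step 4 (load(p5,t2,whs1)): drop {in(p5,t2)}, keep {in(p1,t2), truck_at(t3,portA)}, require {pkg_at(p5,whs1), truck_at(t2,whs1)}
    → {in(p1,t2), pkg_at(p5,whs1), truck_at(t2,whs1), truck_at(t3,portA)}
  through step 3 (unload(p5,t2,whs1)): drop {pkg_at(p5,whs1)}, keep {in(p1,t2), truck_at(t2,whs1), truck_at(t3,portA)}, require {in(p5,t2), truck_at(t2,whs1)}
    → {in(p1,t2), in(p5,t2), truck_at(t2,whs1), truck_at(t3,portA)}
  through step 2 (drive(t2,portA,whs1)): drop {truck_at(t2,whs1)}, keep {in(p1,t2), in(p5,t2), truck_at(t3,portA)}, require {truck_at(t2,portA)}
    → {in(p1,t2), in(p5,t2), truck_at(t2,portA), truck_at(t3,portA)}
  through step 1 (drive(t3,whs1,portA)): drop {truck_at(t3,portA)}, keep {in(p1,t2), in(p5,t2), truck_at(t2,portA)}, require {truck_at(t3,whs1)}
    → {in(p1,t2), in(p5,t2), truck_at(t2,portA), truck_at(t3,whs1)}

== RESULT ==
["in(p1,t2)", "in(p5,t2)", "truck_at(t2,portA)", "truck_at(t3,whs1)"]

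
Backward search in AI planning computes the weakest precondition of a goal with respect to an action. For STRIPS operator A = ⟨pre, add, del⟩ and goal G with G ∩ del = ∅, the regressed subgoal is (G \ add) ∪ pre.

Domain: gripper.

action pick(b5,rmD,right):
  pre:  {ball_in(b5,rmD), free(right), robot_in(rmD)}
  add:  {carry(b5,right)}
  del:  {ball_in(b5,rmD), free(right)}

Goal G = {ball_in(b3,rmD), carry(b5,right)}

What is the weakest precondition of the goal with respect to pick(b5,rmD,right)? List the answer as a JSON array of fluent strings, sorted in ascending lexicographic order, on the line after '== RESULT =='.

Compute (G \ add) ∪ pre:
  G ∩ del = {}  (empty — regression defined)
  G \ add = {ball_in(b3,rmD), carry(b5,right)} \ {carry(b5,right)} = {ball_in(b3,rmD)}
  ∪ pre   = {ball_in(b3,rmD)} ∪ {ball_in(b5,rmD), free(right), robot_in(rmD)}
          = {ball_in(b3,rmD), ball_in(b5,rmD), free(right), robot_in(rmD)}

== RESULT ==
["ball_in(b3,rmD)", "ball_in(b5,rmD)", "free(right)", "robot_in(rmD)"]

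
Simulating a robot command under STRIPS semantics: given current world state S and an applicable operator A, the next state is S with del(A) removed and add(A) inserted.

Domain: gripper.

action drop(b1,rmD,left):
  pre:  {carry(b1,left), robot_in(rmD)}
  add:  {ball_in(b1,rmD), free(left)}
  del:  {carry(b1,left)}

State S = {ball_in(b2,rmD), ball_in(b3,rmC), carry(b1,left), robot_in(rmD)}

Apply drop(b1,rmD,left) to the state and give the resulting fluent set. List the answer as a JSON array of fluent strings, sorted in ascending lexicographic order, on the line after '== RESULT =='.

Compute (S \ del) ∪ add:
  pre ⊆ S: {carry(b1,left), robot_in(rmD)} ⊆ S  — applicable
  S \ del = {ball_in(b2,rmD), ball_in(b3,rmC), robot_in(rmD)}
  ∪ add   = {ball_in(b1,rmD), ball_in(b2,rmD), ball_in(b3,rmC), free(left), robot_in(rmD)}

== RESULT ==
["ball_in(b1,rmD)", "ball_in(b2,rmD)", "ball_in(b3,rmC)", "free(left)", "robot_in(rmD)"]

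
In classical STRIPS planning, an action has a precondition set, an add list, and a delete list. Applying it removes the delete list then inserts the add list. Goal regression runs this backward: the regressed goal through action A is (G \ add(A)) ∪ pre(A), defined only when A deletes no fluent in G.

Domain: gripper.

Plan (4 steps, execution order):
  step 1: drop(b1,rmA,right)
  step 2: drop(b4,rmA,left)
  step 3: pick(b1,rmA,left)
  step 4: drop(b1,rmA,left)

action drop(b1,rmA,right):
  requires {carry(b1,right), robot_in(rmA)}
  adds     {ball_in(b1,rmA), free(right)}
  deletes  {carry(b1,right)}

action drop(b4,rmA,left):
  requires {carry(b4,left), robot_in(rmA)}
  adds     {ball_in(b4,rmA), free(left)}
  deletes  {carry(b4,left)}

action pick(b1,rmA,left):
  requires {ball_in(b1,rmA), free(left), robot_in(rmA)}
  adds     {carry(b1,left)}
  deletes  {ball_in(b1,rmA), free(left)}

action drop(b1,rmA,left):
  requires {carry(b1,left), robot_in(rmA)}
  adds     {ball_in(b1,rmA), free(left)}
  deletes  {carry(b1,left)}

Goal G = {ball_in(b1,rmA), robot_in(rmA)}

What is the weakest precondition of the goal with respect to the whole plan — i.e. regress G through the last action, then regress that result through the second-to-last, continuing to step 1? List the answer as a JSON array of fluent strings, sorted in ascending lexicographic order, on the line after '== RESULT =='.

Work backward from the goal:
  through step 4 (drop(b1,rmA,left)): drop {ball_in(b1,rmA)}, keep {robot_in(rmA)}, require {carry(b1,left), robot_in(rmA)}
    → {carry(b1,left), robot_in(rmA)}
  through step 3 (pick(b1,rmA,left)): drop {carry(b1,left)}, keep {robot_in(rmA)}, require {ball_in(b1,rmA), free(left), robot_in(rmA)}
    → {ball_in(b1,rmA), free(left), robot_in(rmA)}
  through step 2 (drop(b4,rmA,left)): drop {free(left)}, keep {ball_in(b1,rmA), robot_in(rmA)}, require {carry(b4,left), robot_in(rmA)}
    → {ball_in(b1,rmA), carry(b4,left), robot_in(rmA)}
  through step 1 (drop(b1,rmA,right)): drop {ball_in(b1,rmA)}, keep {carry(b4,left), robot_in(rmA)}, require {carry(b1,right), robot_in(rmA)}
    → {carry(b1,right), carry(b4,left), robot_in(rmA)}

== RESULT ==
["carry(b1,right)", "carry(b4,left)", "robot_in(rmA)"]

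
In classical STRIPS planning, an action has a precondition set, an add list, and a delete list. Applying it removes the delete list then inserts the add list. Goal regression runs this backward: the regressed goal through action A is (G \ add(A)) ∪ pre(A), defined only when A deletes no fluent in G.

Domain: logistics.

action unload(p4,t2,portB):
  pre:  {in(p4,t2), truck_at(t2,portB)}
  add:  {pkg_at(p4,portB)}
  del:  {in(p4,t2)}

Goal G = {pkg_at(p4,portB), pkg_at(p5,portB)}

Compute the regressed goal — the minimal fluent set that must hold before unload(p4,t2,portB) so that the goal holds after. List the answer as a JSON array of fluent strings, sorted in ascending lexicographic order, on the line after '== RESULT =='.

Regress:
  G ∩ del = {}  (empty — regression defined)
  G \ add = {pkg_at(p4,portB), pkg_at(p5,portB)} \ {pkg_at(p4,portB)} = {pkg_at(p5,portB)}
  ∪ pre   = {pkg_at(p5,portB)} ∪ {in(p4,t2), truck_at(t2,portB)}
          = {in(p4,t2), pkg_at(p5,portB), truck_at(t2,portB)}

== RESULT ==
["in(p4,t2)", "pkg_at(p5,portB)", "truck_at(t2,portB)"]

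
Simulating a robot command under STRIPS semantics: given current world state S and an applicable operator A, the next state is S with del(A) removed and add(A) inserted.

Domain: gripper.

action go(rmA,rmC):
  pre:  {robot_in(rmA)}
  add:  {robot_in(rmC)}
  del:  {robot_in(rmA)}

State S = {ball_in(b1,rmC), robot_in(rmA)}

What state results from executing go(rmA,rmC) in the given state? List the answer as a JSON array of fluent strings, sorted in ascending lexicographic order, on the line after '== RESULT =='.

Progress:
  pre ⊆ S: {robot_in(rmA)} ⊆ S  — applicable
  S \ del = {ball_in(b1,rmC)}
  ∪ add   = {ball_in(b1,rmC), robot_in(rmC)}

== RESULT ==
["ball_in(b1,rmC)", "robot_in(rmC)"]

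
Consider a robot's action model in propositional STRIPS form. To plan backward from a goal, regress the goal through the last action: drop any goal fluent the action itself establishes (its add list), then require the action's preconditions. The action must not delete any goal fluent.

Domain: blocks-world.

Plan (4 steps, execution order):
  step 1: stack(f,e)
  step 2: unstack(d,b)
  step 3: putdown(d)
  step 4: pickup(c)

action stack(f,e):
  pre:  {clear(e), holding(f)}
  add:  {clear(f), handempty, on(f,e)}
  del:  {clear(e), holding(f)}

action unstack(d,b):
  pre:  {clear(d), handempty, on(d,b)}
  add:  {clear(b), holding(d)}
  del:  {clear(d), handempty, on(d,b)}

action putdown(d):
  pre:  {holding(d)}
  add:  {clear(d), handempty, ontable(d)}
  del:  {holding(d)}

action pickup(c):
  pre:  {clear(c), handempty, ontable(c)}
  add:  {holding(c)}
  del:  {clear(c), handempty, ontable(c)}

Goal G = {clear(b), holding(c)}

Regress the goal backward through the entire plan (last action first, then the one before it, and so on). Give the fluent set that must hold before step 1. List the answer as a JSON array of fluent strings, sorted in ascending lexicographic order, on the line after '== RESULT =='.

Work backward from the goal:
  through step 4 (pickup(c)): drop {holding(c)}, keep {clear(b)}, require {clear(c), handempty, ontable(c)}
    → {clear(b), clear(c), handempty, ontable(c)}
  through step 3 (putdown(d)): drop {handempty}, keep {clear(b), clear(c), ontable(c)}, require {holding(d)}
    → {clear(b), clear(c), holding(d), ontable(c)}
  through step 2 (unstack(d,b)): drop {clear(b), holding(d)}, keep {clear(c), ontable(c)}, require {clear(d), handempty, on(d,b)}
    → {clear(c), clear(d), handempty, on(d,b), ontable(c)}
  through step 1 (stack(f,e)): drop {handempty}, keep {clear(c), clear(d), on(d,b), ontable(c)}, require {clear(e), holding(f)}
    → {clear(c), clear(d), clear(e), holding(f), on(d,b), ontable(c)}

== RESULT ==
["clear(c)", "clear(d)", "clear(e)", "holding(f)", "on(d,b)", "ontable(c)"]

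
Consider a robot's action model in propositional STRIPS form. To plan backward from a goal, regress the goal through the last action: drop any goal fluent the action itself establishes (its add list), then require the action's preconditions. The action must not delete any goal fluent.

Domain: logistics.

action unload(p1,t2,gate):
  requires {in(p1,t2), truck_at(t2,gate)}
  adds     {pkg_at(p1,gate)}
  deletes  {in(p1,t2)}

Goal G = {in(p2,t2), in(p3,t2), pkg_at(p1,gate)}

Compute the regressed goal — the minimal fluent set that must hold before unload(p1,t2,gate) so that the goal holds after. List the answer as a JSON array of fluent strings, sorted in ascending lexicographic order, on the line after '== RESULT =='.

Compute (G \ add) ∪ pre:
  G ∩ del = {}  (empty — regression defined)
  G \ add = {in(p2,t2), in(p3,t2), pkg_at(p1,gate)} \ {pkg_at(p1,gate)} = {in(p2,t2), in(p3,t2)}
  ∪ pre   = {in(p2,t2), in(p3,t2)} ∪ {in(p1,t2), truck_at(t2,gate)}
          = {in(p1,t2), in(p2,t2), in(p3,t2), truck_at(t2,gate)}

== RESULT ==
["in(p1,t2)", "in(p2,t2)", "in(p3,t2)", "truck_at(t2,gate)"]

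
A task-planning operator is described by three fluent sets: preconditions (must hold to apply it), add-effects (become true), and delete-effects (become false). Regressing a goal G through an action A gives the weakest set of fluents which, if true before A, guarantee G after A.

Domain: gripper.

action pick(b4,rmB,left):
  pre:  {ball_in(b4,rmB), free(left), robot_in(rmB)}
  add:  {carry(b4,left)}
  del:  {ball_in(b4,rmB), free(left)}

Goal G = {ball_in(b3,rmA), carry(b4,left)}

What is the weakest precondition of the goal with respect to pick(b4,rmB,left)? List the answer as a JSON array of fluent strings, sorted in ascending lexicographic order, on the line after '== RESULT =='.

Compute (G \ add) ∪ pre:
  G ∩ del = {}  (empty — regression defined)
  G \ add = {ball_in(b3,rmA), carry(b4,left)} \ {carry(b4,left)} = {ball_in(b3,rmA)}
  ∪ pre   = {ball_in(b3,rmA)} ∪ {ball_in(b4,rmB), free(left), robot_in(rmB)}
          = {ball_in(b3,rmA), ball_in(b4,rmB), free(left), robot_in(rmB)}

== RESULT ==
["ball_in(b3,rmA)", "ball_in(b4,rmB)", "free(left)", "robot_in(rmB)"]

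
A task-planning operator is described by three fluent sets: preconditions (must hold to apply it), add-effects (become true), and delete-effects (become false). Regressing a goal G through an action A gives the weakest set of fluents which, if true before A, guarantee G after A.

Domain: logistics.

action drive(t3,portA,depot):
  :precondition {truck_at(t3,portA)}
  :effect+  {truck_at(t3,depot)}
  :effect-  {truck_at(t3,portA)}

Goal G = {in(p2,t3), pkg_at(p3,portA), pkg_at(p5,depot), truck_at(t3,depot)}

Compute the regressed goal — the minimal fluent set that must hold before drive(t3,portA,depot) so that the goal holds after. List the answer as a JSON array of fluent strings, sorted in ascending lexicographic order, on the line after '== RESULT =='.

Compute (G \ add) ∪ pre:
  G ∩ del = {}  (empty — regression defined)
  G \ add = {in(p2,t3), pkg_at(p3,portA), pkg_at(p5,depot), truck_at(t3,depot)} \ {truck_at(t3,depot)} = {in(p2,t3), pkg_at(p3,portA), pkg_at(p5,depot)}
  ∪ pre   = {in(p2,t3), pkg_at(p3,portA), pkg_at(p5,depot)} ∪ {truck_at(t3,portA)}
          = {in(p2,t3), pkg_at(p3,portA), pkg_at(p5,depot), truck_at(t3,portA)}

== RESULT ==
["in(p2,t3)", "pkg_at(p3,portA)", "pkg_at(p5,depot)", "truck_at(t3,portA)"]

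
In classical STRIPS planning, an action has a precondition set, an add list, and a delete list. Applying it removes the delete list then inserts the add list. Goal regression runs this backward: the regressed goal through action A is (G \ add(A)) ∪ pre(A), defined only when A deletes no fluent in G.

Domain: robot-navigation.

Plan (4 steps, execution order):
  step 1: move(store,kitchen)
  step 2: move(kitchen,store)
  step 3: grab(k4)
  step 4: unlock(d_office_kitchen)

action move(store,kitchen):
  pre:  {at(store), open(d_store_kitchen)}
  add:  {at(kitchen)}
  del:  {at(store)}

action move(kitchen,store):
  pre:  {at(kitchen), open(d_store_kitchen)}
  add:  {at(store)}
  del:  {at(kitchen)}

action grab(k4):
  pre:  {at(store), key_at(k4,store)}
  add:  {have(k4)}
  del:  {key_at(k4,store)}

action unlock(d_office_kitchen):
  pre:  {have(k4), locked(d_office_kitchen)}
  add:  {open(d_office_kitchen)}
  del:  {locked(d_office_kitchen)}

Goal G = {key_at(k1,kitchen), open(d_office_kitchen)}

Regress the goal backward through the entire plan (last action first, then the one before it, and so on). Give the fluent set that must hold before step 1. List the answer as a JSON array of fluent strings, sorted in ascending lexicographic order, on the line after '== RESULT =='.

Work backward from the goal:
  through step 4 (unlock(d_office_kitchen)): drop {open(d_office_kitchen)}, keep {key_at(k1,kitchen)}, require {have(k4), locked(d_office_kitchen)}
    → {have(k4), key_at(k1,kitchen), locked(d_office_kitchen)}
  through step 3 (grab(k4)): drop {have(k4)}, keep {key_at(k1,kitchen), locked(d_office_kitchen)}, require {at(store), key_at(k4,store)}
    → {at(store), key_at(k1,kitchen), key_at(k4,store), locked(d_office_kitchen)}
  through step 2 (move(kitchen,store)): drop {at(store)}, keep {key_at(k1,kitchen), key_at(k4,store), locked(d_office_kitchen)}, require {at(kitchen), open(d_store_kitchen)}
    → {at(kitchen), key_at(k1,kitchen), key_at(k4,store), locked(d_office_kitchen), open(d_store_kitchen)}
  through step 1 (move(store,kitchen)): drop {at(kitchen)}, keep {key_at(k1,kitchen), key_at(k4,store), locked(d_office_kitchen), open(d_store_kitchen)}, require {at(store), open(d_store_kitchen)}
    → {at(store), key_at(k1,kitchen), key_at(k4,store), locked(d_office_kitchen), open(d_store_kitchen)}

== RESULT ==
["at(store)", "key_at(k1,kitchen)", "key_at(k4,store)", "locked(d_office_kitchen)", "open(d_store_kitchen)"]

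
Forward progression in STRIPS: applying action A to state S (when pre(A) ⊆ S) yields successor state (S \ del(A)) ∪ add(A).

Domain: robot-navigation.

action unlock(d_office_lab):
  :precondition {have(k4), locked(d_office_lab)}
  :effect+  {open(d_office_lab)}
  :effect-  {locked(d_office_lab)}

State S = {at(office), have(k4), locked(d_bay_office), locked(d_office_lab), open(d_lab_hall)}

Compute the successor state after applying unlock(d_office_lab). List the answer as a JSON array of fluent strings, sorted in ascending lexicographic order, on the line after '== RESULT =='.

Progress:
  pre ⊆ S: {have(k4), locked(d_office_lab)} ⊆ S  — applicable
  S \ del = {at(office), have(k4), locked(d_bay_office), open(d_lab_hall)}
  ∪ add   = {at(office), have(k4), locked(d_bay_office), open(d_lab_hall), open(d_office_lab)}

== RESULT ==
["at(office)", "have(k4)", "locked(d_bay_office)", "open(d_lab_hall)", "open(d_office_lab)"]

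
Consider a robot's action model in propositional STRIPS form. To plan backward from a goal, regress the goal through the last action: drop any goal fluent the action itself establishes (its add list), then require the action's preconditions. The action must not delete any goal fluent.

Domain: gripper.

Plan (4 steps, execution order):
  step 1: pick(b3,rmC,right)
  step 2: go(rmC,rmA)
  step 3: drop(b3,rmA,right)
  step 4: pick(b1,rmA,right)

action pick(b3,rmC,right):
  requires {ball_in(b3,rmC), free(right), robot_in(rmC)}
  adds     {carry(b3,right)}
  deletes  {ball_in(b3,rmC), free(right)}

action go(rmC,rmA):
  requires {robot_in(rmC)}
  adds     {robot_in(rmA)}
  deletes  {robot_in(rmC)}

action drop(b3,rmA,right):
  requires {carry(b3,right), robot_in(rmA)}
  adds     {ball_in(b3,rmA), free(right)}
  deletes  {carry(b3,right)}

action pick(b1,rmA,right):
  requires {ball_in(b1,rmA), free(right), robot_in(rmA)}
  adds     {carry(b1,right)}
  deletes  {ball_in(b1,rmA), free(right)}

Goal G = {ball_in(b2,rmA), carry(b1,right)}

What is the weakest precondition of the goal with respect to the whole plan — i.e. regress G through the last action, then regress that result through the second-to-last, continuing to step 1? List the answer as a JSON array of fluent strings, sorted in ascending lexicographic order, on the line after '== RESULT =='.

Regress step by step:
  through step 4 (pick(b1,rmA,right)): drop {carry(b1,right)}, keep {ball_in(b2,rmA)}, require {ball_in(b1,rmA), free(right), robot_in(rmA)}
    → {ball_in(b1,rmA), ball_in(b2,rmA), free(right), robot_in(rmA)}
  through step 3 (drop(b3,rmA,right)): drop {free(right)}, keep {ball_in(b1,rmA), ball_in(b2,rmA), robot_in(rmA)}, require {carry(b3,right), robot_in(rmA)}
    → {ball_in(b1,rmA), ball_in(b2,rmA), carry(b3,right), robot_in(rmA)}
  through step 2 (go(rmC,rmA)): drop {robot_in(rmA)}, keep {ball_in(b1,rmA), ball_in(b2,rmA), carry(b3,right)}, require {robot_in(rmC)}
    → {ball_in(b1,rmA), ball_in(b2,rmA), carry(b3,right), robot_in(rmC)}
  through step 1 (pick(b3,rmC,right)): drop {carry(b3,right)}, keep {ball_in(b1,rmA), ball_in(b2,rmA), robot_in(rmC)}, require {ball_in(b3,rmC), free(right), robot_in(rmC)}
    → {ball_in(b1,rmA), ball_in(b2,rmA), ball_in(b3,rmC), free(right), robot_in(rmC)}

== RESULT ==
["ball_in(b1,rmA)", "ball_in(b2,rmA)", "ball_in(b3,rmC)", "free(right)", "robot_in(rmC)"]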